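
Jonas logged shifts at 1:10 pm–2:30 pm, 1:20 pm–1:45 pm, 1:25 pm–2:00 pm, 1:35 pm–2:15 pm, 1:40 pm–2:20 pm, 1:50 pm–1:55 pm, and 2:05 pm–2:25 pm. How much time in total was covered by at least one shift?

Merged: 1:10 pm–2:30 pm.
Length: 1 h 20 min.

1 h 20 min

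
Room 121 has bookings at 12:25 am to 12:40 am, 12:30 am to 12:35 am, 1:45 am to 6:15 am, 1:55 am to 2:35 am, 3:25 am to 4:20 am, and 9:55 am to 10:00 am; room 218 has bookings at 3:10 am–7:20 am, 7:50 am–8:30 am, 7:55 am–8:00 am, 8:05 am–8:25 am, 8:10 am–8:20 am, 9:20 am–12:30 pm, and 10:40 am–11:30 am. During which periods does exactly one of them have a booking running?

First set merges to 12:25 am-12:40 am, 1:45 am-6:15 am, 9:55 am-10:00 am.
Second set merges to 3:10 am-7:20 am, 7:50 am-8:30 am, 9:20 am-12:30 pm.
Only in the first: 12:25 am-12:40 am, 1:45 am-3:10 am.
Only in the second: 6:15 am-7:20 am, 7:50 am-8:30 am, 9:20 am-9:55 am, 10:00 am-12:30 pm.
Together these are the periods covered by exactly one.

12:25 am-12:40 am, 1:45 am-3:10 am, 6:15 am-7:20 am, 7:50 am-8:30 am, 9:20 am-9:55 am, 10:00 am-12:30 pm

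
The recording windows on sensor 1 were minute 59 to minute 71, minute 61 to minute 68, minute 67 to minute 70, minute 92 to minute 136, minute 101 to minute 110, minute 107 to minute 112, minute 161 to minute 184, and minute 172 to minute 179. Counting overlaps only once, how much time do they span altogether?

Merged: minute 59 to minute 71, minute 92 to minute 136, minute 161 to minute 184.
Lengths: 12 minutes + 44 minutes + 23 minutes = 79 minutes.

79 minutes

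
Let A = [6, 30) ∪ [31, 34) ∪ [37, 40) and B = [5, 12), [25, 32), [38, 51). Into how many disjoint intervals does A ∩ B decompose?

4

A ∩ B = [6, 12), [25, 30), [31, 32), [38, 40).
That is 4 disjoint pieces.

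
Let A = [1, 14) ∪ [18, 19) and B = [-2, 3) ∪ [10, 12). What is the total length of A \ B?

10

A \ B = [3, 10), [12, 14), [18, 19).
Total: 7 + 2 + 1 = 10.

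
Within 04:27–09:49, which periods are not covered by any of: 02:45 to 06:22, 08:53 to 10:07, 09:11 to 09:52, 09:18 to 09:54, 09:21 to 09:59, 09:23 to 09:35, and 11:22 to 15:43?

06:22–08:53

Covered (merged): 02:45–06:22, 08:53–10:07, 11:22–15:43.
Gaps within 04:27–09:49: 06:22–08:53.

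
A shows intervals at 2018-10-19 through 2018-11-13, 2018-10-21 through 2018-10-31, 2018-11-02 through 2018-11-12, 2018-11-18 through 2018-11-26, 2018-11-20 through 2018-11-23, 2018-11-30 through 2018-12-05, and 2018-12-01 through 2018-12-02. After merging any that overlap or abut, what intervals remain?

2018-10-21 through 2018-10-31 overlaps/touches 2018-10-19 through 2018-11-13 → extend to 2018-10-19 through 2018-11-13.
2018-11-02 through 2018-11-12 overlaps/touches 2018-10-19 through 2018-11-13 → extend to 2018-10-19 through 2018-11-13.
2018-11-18 through 2018-11-26 is disjoint → start new block.
2018-11-20 through 2018-11-23 overlaps/touches 2018-11-18 through 2018-11-26 → extend to 2018-11-18 through 2018-11-26.
2018-11-30 through 2018-12-05 is disjoint → start new block.
2018-12-01 through 2018-12-02 overlaps/touches 2018-11-30 through 2018-12-05 → extend to 2018-11-30 through 2018-12-05.

2018-10-19 through 2018-11-13, 2018-11-18 through 2018-11-26, 2018-11-30 through 2018-12-05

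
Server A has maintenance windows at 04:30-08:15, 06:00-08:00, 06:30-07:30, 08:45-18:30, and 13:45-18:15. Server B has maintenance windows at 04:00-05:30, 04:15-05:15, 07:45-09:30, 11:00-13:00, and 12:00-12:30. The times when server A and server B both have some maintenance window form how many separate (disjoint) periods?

First set merges to 04:30-08:15, 08:45-18:30.
Second set merges to 04:00-05:30, 07:45-09:30, 11:00-13:00.
A ∩ B = 04:30-05:30, 07:45-08:15, 08:45-09:30, 11:00-13:00.
That is 4 disjoint pieces.

4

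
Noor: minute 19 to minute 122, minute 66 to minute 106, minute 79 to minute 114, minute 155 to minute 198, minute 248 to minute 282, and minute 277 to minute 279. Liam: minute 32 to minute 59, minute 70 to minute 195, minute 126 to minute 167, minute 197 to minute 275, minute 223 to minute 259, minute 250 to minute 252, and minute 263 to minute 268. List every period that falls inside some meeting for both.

minute 32 to minute 59, minute 70 to minute 122, minute 155 to minute 195, minute 197 to minute 198, minute 248 to minute 275

Merge the first list: minute 19 to minute 122, minute 155 to minute 198, minute 248 to minute 282.
Merge the second list: minute 32 to minute 59, minute 70 to minute 195, minute 197 to minute 275.
minute 19 to minute 122 overlaps B on minute 32 to minute 59, minute 70 to minute 122.
minute 155 to minute 198 overlaps B on minute 155 to minute 195, minute 197 to minute 198.
minute 248 to minute 282 overlaps B on minute 248 to minute 275.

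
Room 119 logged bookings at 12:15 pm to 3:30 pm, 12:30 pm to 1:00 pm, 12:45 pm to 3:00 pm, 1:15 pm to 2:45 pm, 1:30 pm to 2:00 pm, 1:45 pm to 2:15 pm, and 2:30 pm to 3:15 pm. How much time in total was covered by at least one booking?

3 h 15 min

Merged: 12:15 pm–3:30 pm.
Length: 3 h 15 min.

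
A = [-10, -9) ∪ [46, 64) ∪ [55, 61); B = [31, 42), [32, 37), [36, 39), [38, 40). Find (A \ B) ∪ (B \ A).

[-10, -9) ∪ [31, 42) ∪ [46, 64)

First set merges to [-10, -9), [46, 64).
Second set merges to [31, 42).
Only in the first: [-10, -9), [46, 64).
Only in the second: [31, 42).
Together these are the periods covered by exactly one.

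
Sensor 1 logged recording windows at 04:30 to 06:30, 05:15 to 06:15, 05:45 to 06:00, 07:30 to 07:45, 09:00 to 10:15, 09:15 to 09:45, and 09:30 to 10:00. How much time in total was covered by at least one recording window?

3 h 30 min

Merged: 04:30–06:30, 07:30–07:45, 09:00–10:15.
Lengths: 2 h + 15 min + 1 h 15 min = 3 h 30 min.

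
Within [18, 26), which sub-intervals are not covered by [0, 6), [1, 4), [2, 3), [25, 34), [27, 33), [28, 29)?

The merged coverage is [0, 6), [25, 34).
Gaps within [18, 26): [18, 25).

[18, 25)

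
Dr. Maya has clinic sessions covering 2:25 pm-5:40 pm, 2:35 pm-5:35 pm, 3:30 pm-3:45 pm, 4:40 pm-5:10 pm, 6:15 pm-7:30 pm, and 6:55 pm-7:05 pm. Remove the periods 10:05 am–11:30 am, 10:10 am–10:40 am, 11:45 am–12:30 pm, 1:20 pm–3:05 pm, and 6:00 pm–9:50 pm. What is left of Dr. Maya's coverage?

3:05 pm–5:40 pm

Merge the first list: 2:25 pm–5:40 pm, 6:15 pm–7:30 pm.
Merge the second list: 10:05 am–11:30 am, 11:45 am–12:30 pm, 1:20 pm–3:05 pm, 6:00 pm–9:50 pm.
2:25 pm–5:40 pm \ B = 3:05 pm–5:40 pm.
6:15 pm–7:30 pm: entirely removed.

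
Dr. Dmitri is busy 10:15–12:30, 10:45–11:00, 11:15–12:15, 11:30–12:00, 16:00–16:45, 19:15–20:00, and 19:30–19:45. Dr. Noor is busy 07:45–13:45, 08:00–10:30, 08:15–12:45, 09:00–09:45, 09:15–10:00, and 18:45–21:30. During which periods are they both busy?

First set merges to 10:15–12:30, 16:00–16:45, 19:15–20:00.
Second set merges to 07:45–13:45, 18:45–21:30.
10:15–12:30 overlaps B on 10:15–12:30.
16:00–16:45 falls entirely outside B.
19:15–20:00 overlaps B on 19:15–20:00.

10:15–12:30, 19:15–20:00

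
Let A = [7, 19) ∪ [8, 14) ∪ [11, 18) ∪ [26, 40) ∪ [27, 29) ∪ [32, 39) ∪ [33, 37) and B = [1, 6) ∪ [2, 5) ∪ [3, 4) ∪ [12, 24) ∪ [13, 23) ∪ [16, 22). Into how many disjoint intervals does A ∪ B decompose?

First set merges to [7, 19), [26, 40).
Second set merges to [1, 6), [12, 24).
A ∪ B = [1, 6), [7, 24), [26, 40).
That is 3 disjoint pieces.

3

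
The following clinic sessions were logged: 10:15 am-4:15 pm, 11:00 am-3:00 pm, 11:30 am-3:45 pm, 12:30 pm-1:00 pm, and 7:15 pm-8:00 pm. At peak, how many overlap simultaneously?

Walk the sorted start/end points keeping a running depth.
The depth first hits 4 at 12:30 pm.

4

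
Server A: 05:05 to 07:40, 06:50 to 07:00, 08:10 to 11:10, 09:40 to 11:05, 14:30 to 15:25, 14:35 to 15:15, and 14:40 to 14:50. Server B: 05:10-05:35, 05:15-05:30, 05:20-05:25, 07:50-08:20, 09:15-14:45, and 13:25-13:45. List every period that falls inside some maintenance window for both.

Merge the first list: 05:05–07:40, 08:10–11:10, 14:30–15:25.
Merge the second list: 05:10–05:35, 07:50–08:20, 09:15–14:45.
05:05–07:40 overlaps B on 05:10–05:35.
08:10–11:10 overlaps B on 08:10–08:20, 09:15–11:10.
14:30–15:25 overlaps B on 14:30–14:45.

05:10–05:35, 08:10–08:20, 09:15–11:10, 14:30–14:45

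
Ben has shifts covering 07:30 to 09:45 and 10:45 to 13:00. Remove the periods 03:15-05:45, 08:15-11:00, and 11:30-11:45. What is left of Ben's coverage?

07:30–08:15, 11:00–11:30, 11:45–13:00

07:30–09:45 \ B = 07:30–08:15.
10:45–13:00 \ B = 11:00–11:30, 11:45–13:00.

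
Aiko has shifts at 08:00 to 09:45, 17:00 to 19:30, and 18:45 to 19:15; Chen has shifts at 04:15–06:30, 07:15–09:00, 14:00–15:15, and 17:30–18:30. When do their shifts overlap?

A, merged: 08:00–09:45, 17:00–19:30.
08:00–09:45 ∩ B → 08:00–09:00.
17:00–19:30 ∩ B → 17:30–18:30.

08:00–09:00, 17:30–18:30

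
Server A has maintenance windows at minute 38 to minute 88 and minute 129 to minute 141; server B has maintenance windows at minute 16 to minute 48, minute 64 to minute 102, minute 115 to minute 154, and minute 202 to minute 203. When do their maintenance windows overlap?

minute 38 to minute 88 overlaps B on minute 38 to minute 48, minute 64 to minute 88.
minute 129 to minute 141 overlaps B on minute 129 to minute 141.

minute 38 to minute 48, minute 64 to minute 88, minute 129 to minute 141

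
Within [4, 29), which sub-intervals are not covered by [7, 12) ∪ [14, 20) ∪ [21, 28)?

After merging, the occupied span is [7, 12), [14, 20), [21, 28).
Gaps within [4, 29): [4, 7), [12, 14), [20, 21), [28, 29).

[4, 7) ∪ [12, 14) ∪ [20, 21) ∪ [28, 29)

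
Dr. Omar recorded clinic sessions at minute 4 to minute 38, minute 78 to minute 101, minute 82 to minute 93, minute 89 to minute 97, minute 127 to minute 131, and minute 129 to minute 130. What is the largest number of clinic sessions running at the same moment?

Sweep endpoints in order; track running count of active intervals.
Peak of 3 reached at minute 89.

3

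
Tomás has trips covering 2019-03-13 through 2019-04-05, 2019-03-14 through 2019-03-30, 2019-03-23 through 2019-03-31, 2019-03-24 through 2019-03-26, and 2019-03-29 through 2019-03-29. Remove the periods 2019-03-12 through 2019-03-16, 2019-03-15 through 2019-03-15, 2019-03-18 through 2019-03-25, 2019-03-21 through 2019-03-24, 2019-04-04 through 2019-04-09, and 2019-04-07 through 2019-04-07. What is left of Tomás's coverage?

2019-03-17 through 2019-03-17, 2019-03-26 through 2019-04-03

First set merges to 2019-03-13 through 2019-04-05.
Second set merges to 2019-03-12 through 2019-03-16, 2019-03-18 through 2019-03-25, 2019-04-04 through 2019-04-09.
2019-03-13 through 2019-04-05 \ B = 2019-03-17 through 2019-03-17, 2019-03-26 through 2019-04-03.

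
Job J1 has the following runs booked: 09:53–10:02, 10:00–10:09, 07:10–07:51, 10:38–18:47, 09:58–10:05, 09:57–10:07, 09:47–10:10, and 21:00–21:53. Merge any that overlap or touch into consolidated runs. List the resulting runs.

Sort by start: 07:10–07:51, 09:47–10:10, 09:53–10:02, 09:57–10:07, 09:58–10:05, 10:00–10:09, 10:38–18:47, 21:00–21:53.
09:47–10:10 is disjoint → start new block.
09:53–10:02 overlaps/touches 09:47–10:10 → extend to 09:47–10:10.
09:57–10:07 overlaps/touches 09:47–10:10 → extend to 09:47–10:10.
09:58–10:05 overlaps/touches 09:47–10:10 → extend to 09:47–10:10.
10:00–10:09 overlaps/touches 09:47–10:10 → extend to 09:47–10:10.
10:38–18:47 is disjoint → start new block.
21:00–21:53 is disjoint → start new block.

07:10–07:51, 09:47–10:10, 10:38–18:47, 21:00–21:53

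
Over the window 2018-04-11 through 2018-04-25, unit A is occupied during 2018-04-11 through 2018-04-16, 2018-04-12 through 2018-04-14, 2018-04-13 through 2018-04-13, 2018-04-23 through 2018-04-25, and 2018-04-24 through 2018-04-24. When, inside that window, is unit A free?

After merging, the occupied span is 2018-04-11 through 2018-04-16, 2018-04-23 through 2018-04-25.
Complement within 2018-04-11 through 2018-04-25: 2018-04-17 through 2018-04-22.

2018-04-17 through 2018-04-22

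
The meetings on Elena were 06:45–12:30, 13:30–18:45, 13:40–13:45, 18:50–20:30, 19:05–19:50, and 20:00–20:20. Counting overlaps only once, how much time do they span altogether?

12 h 40 min

Merged: 06:45–12:30, 13:30–18:45, 18:50–20:30.
Lengths: 5 h 45 min + 5 h 15 min + 1 h 40 min = 12 h 40 min.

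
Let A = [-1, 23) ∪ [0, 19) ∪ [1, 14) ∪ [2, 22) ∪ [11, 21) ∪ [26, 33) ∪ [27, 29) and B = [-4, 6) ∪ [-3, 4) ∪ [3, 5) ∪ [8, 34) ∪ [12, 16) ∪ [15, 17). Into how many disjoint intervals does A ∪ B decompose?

Merge the first list: [-1, 23), [26, 33).
Merge the second list: [-4, 6), [8, 34).
A ∪ B = [-4, 34).
That is 1 disjoint piece.

1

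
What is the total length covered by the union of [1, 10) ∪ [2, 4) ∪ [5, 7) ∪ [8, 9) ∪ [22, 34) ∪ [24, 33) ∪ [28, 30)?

21

Merged: [1, 10), [22, 34).
Lengths: 9 + 12 = 21.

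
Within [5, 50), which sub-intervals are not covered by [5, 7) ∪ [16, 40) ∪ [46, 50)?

[7, 16) ∪ [40, 46)

After merging, the occupied span is [5, 7), [16, 40), [46, 50).
Uncovered inside [5, 50): [7, 16), [40, 46).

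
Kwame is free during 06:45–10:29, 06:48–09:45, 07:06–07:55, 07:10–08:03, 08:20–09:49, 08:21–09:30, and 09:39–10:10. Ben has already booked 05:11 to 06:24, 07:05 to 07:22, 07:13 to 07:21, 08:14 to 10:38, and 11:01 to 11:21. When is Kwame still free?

06:45–07:05, 07:22–08:14

A, merged: 06:45–10:29.
B, merged: 05:11–06:24, 07:05–07:22, 08:14–10:38, 11:01–11:21.
06:45–10:29 minus B → 06:45–07:05, 07:22–08:14.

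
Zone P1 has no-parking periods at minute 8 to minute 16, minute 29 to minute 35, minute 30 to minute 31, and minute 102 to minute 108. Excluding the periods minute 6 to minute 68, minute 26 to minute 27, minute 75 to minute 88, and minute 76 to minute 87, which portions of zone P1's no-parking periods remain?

minute 102 to minute 108

First set merges to minute 8 to minute 16, minute 29 to minute 35, minute 102 to minute 108.
Second set merges to minute 6 to minute 68, minute 75 to minute 88.
minute 8 to minute 16: entirely removed.
minute 29 to minute 35: entirely removed.
minute 102 to minute 108: nothing removed.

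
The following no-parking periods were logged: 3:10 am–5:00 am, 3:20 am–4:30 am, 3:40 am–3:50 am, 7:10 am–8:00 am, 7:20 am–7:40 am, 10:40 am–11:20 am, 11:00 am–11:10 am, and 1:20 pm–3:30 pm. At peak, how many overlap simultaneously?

3

Sweep endpoints in order; track running count of active intervals.
Peak of 3 reached at 3:40 am.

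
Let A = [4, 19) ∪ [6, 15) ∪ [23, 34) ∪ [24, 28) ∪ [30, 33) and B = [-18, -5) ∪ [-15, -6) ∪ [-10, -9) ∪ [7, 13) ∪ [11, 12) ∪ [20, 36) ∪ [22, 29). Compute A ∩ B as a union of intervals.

[7, 13) ∪ [23, 34)

Merge the first list: [4, 19), [23, 34).
Merge the second list: [-18, -5), [7, 13), [20, 36).
[4, 19) overlaps B on [7, 13).
[23, 34) overlaps B on [23, 34).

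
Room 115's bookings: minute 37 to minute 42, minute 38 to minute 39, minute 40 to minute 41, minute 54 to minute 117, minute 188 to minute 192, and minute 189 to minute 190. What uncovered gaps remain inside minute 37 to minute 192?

After merging, the occupied span is minute 37 to minute 42, minute 54 to minute 117, minute 188 to minute 192.
Uncovered inside minute 37 to minute 192: minute 42 to minute 54, minute 117 to minute 188.

minute 42 to minute 54, minute 117 to minute 188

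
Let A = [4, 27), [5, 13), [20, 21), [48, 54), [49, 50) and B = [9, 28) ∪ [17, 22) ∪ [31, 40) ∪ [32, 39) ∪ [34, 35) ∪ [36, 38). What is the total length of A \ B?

Merge the first list: [4, 27), [48, 54).
Merge the second list: [9, 28), [31, 40).
A \ B = [4, 9), [48, 54).
Total: 5 + 6 = 11.

11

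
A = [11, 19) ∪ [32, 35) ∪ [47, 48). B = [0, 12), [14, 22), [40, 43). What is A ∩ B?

[11, 19) overlaps B on [11, 12), [14, 19).
[32, 35) falls entirely outside B.
[47, 48) falls entirely outside B.

[11, 12) ∪ [14, 19)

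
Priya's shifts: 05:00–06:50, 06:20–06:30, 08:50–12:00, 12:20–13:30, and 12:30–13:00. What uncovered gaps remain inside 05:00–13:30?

The merged coverage is 05:00-06:50, 08:50-12:00, 12:20-13:30.
Uncovered inside 05:00-13:30: 06:50-08:50, 12:00-12:20.

06:50-08:50, 12:00-12:20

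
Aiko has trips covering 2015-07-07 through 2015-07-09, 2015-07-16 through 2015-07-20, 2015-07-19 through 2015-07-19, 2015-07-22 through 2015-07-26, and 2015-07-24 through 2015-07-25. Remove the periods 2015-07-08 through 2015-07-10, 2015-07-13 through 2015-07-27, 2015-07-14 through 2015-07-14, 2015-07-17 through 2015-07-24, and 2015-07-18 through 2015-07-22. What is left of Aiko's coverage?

A, merged: 2015-07-07 through 2015-07-09, 2015-07-16 through 2015-07-20, 2015-07-22 through 2015-07-26.
B, merged: 2015-07-08 through 2015-07-10, 2015-07-13 through 2015-07-27.
2015-07-07 through 2015-07-09 \ B = 2015-07-07 through 2015-07-07.
2015-07-16 through 2015-07-20: entirely removed.
2015-07-22 through 2015-07-26: entirely removed.

2015-07-07 through 2015-07-07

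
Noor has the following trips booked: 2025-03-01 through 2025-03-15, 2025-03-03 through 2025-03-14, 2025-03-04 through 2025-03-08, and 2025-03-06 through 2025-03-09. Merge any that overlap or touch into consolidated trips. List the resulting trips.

2025-03-03 through 2025-03-14 overlaps/touches 2025-03-01 through 2025-03-15 → extend to 2025-03-01 through 2025-03-15.
2025-03-04 through 2025-03-08 overlaps/touches 2025-03-01 through 2025-03-15 → extend to 2025-03-01 through 2025-03-15.
2025-03-06 through 2025-03-09 overlaps/touches 2025-03-01 through 2025-03-15 → extend to 2025-03-01 through 2025-03-15.

2025-03-01 through 2025-03-15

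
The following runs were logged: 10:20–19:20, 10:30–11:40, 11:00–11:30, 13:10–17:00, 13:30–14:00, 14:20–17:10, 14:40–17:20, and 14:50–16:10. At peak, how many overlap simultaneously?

Sweep endpoints in order; track running count of active intervals.
Peak of 5 reached at 14:50.

5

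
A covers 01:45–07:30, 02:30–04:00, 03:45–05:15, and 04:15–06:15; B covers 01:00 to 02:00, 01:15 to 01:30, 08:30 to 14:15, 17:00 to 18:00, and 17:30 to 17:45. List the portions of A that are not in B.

Merge the first list: 01:45-07:30.
Merge the second list: 01:00-02:00, 08:30-14:15, 17:00-18:00.
01:45-07:30 with B removed leaves 02:00-07:30.

02:00-07:30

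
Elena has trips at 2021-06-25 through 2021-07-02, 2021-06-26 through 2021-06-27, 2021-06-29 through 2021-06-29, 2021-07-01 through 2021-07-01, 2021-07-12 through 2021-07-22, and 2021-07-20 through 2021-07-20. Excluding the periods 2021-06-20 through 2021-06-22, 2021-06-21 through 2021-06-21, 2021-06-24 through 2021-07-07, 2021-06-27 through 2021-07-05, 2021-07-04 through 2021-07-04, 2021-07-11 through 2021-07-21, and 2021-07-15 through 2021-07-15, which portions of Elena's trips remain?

A, merged: 2021-06-25 through 2021-07-02, 2021-07-12 through 2021-07-22.
B, merged: 2021-06-20 through 2021-06-22, 2021-06-24 through 2021-07-07, 2021-07-11 through 2021-07-21.
2021-06-25 through 2021-07-02: entirely removed.
2021-07-12 through 2021-07-22 \ B = 2021-07-22 through 2021-07-22.

2021-07-22 through 2021-07-22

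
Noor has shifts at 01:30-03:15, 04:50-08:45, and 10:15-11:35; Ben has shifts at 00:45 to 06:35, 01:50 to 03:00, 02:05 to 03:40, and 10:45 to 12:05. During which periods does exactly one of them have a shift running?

Merge the second list: 00:45–06:35, 10:45–12:05.
A \ B = 06:35–08:45, 10:15–10:45.
B \ A = 00:45–01:30, 03:15–04:50, 11:35–12:05.
Union of the two gives the symmetric difference.

00:45–01:30, 03:15–04:50, 06:35–08:45, 10:15–10:45, 11:35–12:05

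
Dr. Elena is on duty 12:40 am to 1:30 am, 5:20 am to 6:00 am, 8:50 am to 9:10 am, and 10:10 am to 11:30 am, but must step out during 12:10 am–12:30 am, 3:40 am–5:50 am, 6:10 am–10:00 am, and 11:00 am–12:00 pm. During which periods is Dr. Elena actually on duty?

12:40 am–1:30 am is untouched.
5:20 am–6:00 am with B removed leaves 5:50 am–6:00 am.
8:50 am–9:10 am lies entirely inside B → drops out.
10:10 am–11:30 am with B removed leaves 10:10 am–11:00 am.

12:40 am–1:30 am, 5:50 am–6:00 am, 10:10 am–11:00 am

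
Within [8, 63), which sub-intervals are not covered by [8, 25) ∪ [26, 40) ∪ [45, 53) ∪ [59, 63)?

The merged coverage is [8, 25), [26, 40), [45, 53), [59, 63).
Gaps within [8, 63): [25, 26), [40, 45), [53, 59).

[25, 26) ∪ [40, 45) ∪ [53, 59)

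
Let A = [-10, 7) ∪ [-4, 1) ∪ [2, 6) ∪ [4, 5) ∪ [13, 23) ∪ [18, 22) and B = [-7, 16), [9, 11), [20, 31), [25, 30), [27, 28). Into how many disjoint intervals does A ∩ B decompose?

Merge the first list: [-10, 7), [13, 23).
Merge the second list: [-7, 16), [20, 31).
A ∩ B = [-7, 7), [13, 16), [20, 23).
That is 3 disjoint pieces.

3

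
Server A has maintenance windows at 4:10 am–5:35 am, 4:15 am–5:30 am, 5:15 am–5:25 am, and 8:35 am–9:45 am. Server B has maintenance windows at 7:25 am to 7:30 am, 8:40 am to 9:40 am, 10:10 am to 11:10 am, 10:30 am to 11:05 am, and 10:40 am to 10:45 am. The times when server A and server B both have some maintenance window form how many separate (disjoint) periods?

1

A, merged: 4:10 am-5:35 am, 8:35 am-9:45 am.
B, merged: 7:25 am-7:30 am, 8:40 am-9:40 am, 10:10 am-11:10 am.
A ∩ B = 8:40 am-9:40 am.
That is 1 disjoint piece.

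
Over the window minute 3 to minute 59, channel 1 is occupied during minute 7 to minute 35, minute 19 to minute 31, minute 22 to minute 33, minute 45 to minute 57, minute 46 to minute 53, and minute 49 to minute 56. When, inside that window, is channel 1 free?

After merging, the occupied span is minute 7 to minute 35, minute 45 to minute 57.
Uncovered inside minute 3 to minute 59: minute 3 to minute 7, minute 35 to minute 45, minute 57 to minute 59.

minute 3 to minute 7, minute 35 to minute 45, minute 57 to minute 59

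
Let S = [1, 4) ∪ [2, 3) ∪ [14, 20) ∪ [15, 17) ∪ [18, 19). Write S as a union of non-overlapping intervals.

[2, 3) overlaps/touches [1, 4) → extend to [1, 4).
[14, 20) is disjoint → start new block.
[15, 17) overlaps/touches [14, 20) → extend to [14, 20).
[18, 19) overlaps/touches [14, 20) → extend to [14, 20).

[1, 4) ∪ [14, 20)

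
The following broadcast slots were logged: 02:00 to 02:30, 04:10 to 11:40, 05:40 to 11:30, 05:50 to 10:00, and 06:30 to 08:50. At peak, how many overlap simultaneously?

4

At 06:30, 4 of the intervals are simultaneously active.
No point has more.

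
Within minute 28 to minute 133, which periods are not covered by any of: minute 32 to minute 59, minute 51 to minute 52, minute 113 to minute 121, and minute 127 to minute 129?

minute 28 to minute 32, minute 59 to minute 113, minute 121 to minute 127, minute 129 to minute 133

After merging, the occupied span is minute 32 to minute 59, minute 113 to minute 121, minute 127 to minute 129.
Complement within minute 28 to minute 133: minute 28 to minute 32, minute 59 to minute 113, minute 121 to minute 127, minute 129 to minute 133.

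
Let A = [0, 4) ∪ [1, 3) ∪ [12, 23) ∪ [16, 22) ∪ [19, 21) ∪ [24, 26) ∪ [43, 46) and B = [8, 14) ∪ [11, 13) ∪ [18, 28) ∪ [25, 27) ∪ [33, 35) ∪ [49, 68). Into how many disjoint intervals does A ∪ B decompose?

5

First set merges to [0, 4), [12, 23), [24, 26), [43, 46).
Second set merges to [8, 14), [18, 28), [33, 35), [49, 68).
A ∪ B = [0, 4), [8, 28), [33, 35), [43, 46), [49, 68).
That is 5 disjoint pieces.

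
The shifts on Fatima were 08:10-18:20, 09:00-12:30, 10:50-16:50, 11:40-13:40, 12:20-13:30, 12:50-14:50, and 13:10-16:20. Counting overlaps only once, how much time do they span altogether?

10 h 10 min

Merged: 08:10–18:20.
Length: 10 h 10 min.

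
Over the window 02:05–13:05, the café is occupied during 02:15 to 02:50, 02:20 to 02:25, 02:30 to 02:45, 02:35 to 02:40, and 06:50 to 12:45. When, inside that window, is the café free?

Covered (merged): 02:15–02:50, 06:50–12:45.
Uncovered inside 02:05–13:05: 02:05–02:15, 02:50–06:50, 12:45–13:05.

02:05–02:15, 02:50–06:50, 12:45–13:05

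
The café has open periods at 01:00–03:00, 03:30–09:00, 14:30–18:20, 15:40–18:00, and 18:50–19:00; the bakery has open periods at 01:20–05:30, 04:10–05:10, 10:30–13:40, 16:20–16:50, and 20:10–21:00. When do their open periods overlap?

01:20-03:00, 03:30-05:30, 16:20-16:50

A, merged: 01:00-03:00, 03:30-09:00, 14:30-18:20, 18:50-19:00.
B, merged: 01:20-05:30, 10:30-13:40, 16:20-16:50, 20:10-21:00.
01:00-03:00 ∩ B → 01:20-03:00.
03:30-09:00 ∩ B → 03:30-05:30.
14:30-18:20 ∩ B → 16:20-16:50.
18:50-19:00 meets no B interval.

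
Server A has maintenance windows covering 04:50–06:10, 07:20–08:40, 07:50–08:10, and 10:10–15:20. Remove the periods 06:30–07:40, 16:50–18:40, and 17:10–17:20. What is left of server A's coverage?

First set merges to 04:50-06:10, 07:20-08:40, 10:10-15:20.
Second set merges to 06:30-07:40, 16:50-18:40.
04:50-06:10: no B overlap → unchanged.
07:20-08:40 minus B → 07:40-08:40.
10:10-15:20: no B overlap → unchanged.

04:50-06:10, 07:40-08:40, 10:10-15:20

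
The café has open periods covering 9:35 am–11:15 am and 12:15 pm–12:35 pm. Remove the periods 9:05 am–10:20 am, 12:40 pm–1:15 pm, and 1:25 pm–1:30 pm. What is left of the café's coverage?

9:35 am–11:15 am with B removed leaves 10:20 am–11:15 am.
12:15 pm–12:35 pm is untouched.

10:20 am–11:15 am, 12:15 pm–12:35 pm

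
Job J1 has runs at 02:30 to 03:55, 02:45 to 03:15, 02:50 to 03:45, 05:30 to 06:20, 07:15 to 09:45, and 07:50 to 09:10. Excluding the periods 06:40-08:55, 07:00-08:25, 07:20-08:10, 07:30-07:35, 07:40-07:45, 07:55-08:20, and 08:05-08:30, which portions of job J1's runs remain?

02:30-03:55, 05:30-06:20, 08:55-09:45

A, merged: 02:30-03:55, 05:30-06:20, 07:15-09:45.
B, merged: 06:40-08:55.
02:30-03:55: no B overlap → unchanged.
05:30-06:20: no B overlap → unchanged.
07:15-09:45 minus B → 08:55-09:45.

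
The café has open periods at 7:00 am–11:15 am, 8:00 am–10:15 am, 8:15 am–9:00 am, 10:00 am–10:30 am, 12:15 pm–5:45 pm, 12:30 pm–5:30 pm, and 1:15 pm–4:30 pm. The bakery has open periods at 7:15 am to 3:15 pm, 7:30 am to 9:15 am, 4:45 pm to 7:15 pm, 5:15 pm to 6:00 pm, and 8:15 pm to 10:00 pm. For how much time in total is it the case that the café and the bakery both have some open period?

A, merged: 7:00 am–11:15 am, 12:15 pm–5:45 pm.
B, merged: 7:15 am–3:15 pm, 4:45 pm–7:15 pm, 8:15 pm–10:00 pm.
A ∩ B = 7:15 am–11:15 am, 12:15 pm–3:15 pm, 4:45 pm–5:45 pm.
Total: 4 h + 3 h + 1 h = 8 h.

8 h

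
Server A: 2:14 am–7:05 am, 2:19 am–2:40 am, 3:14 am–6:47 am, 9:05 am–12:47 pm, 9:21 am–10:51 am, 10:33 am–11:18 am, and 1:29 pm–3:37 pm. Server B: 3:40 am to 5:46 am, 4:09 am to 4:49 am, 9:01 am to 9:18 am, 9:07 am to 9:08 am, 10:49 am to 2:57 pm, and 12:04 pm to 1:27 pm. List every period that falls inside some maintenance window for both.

First set merges to 2:14 am-7:05 am, 9:05 am-12:47 pm, 1:29 pm-3:37 pm.
Second set merges to 3:40 am-5:46 am, 9:01 am-9:18 am, 10:49 am-2:57 pm.
2:14 am-7:05 am overlaps B on 3:40 am-5:46 am.
9:05 am-12:47 pm overlaps B on 9:05 am-9:18 am, 10:49 am-12:47 pm.
1:29 pm-3:37 pm overlaps B on 1:29 pm-2:57 pm.

3:40 am-5:46 am, 9:05 am-9:18 am, 10:49 am-12:47 pm, 1:29 pm-2:57 pm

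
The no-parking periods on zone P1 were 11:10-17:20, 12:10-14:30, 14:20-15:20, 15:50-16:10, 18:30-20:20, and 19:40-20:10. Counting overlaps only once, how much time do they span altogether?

Merged: 11:10–17:20, 18:30–20:20.
Lengths: 6 h 10 min + 1 h 50 min = 8 h.

8 h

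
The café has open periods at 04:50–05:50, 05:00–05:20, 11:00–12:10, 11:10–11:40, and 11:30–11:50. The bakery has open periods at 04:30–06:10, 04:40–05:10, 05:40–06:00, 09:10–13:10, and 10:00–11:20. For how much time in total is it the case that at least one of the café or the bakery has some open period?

5 h 40 min

Merge the first list: 04:50-05:50, 11:00-12:10.
Merge the second list: 04:30-06:10, 09:10-13:10.
A ∪ B = 04:30-06:10, 09:10-13:10.
Total: 1 h 40 min + 4 h = 5 h 40 min.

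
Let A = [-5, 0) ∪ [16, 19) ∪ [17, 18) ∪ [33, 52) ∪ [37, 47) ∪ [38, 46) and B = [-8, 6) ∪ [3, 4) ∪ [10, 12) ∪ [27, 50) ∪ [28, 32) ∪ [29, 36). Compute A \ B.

Merge the first list: [-5, 0), [16, 19), [33, 52).
Merge the second list: [-8, 6), [10, 12), [27, 50).
[-5, 0): entirely removed.
[16, 19): nothing removed.
[33, 52) \ B = [50, 52).

[16, 19) ∪ [50, 52)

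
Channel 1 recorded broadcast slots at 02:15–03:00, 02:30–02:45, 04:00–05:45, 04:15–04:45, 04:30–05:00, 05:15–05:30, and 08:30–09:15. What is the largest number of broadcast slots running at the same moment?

3

Sweep endpoints in order; track running count of active intervals.
Peak of 3 reached at 04:30.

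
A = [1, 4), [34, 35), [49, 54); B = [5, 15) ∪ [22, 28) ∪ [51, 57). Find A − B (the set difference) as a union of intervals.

[1, 4) ∪ [34, 35) ∪ [49, 51)

[1, 4) is untouched.
[34, 35) is untouched.
[49, 54) with B removed leaves [49, 51).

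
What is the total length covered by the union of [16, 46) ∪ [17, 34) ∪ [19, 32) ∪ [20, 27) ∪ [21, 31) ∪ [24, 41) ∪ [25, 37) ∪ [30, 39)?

Merged: [16, 46).
Length: 30.

30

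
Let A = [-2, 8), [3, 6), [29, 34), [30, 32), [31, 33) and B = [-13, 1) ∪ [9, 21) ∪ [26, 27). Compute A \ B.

A, merged: [-2, 8), [29, 34).
[-2, 8) with B removed leaves [1, 8).
[29, 34) is untouched.

[1, 8) ∪ [29, 34)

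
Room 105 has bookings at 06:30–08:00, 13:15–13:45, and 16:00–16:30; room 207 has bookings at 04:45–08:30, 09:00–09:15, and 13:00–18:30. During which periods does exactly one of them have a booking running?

A but not B: none.
B but not A: 04:45–06:30, 08:00–08:30, 09:00–09:15, 13:00–13:15, 13:45–16:00, 16:30–18:30.
Combining gives A △ B.

04:45–06:30, 08:00–08:30, 09:00–09:15, 13:00–13:15, 13:45–16:00, 16:30–18:30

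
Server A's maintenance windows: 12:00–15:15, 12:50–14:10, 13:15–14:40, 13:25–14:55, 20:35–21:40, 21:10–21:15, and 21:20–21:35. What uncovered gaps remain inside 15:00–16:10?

15:15-16:10

Covered (merged): 12:00-15:15, 20:35-21:40.
Gaps within 15:00-16:10: 15:15-16:10.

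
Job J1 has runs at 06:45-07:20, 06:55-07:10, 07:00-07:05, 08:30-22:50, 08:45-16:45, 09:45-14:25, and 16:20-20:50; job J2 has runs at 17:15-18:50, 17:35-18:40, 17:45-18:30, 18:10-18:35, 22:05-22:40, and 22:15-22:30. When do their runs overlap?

17:15–18:50, 22:05–22:40

A, merged: 06:45–07:20, 08:30–22:50.
B, merged: 17:15–18:50, 22:05–22:40.
06:45–07:20 falls entirely outside B.
08:30–22:50 overlaps B on 17:15–18:50, 22:05–22:40.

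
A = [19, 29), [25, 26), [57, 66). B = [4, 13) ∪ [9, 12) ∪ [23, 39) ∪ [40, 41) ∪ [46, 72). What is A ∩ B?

First set merges to [19, 29), [57, 66).
Second set merges to [4, 13), [23, 39), [40, 41), [46, 72).
[19, 29) ∩ B → [23, 29).
[57, 66) ∩ B → [57, 66).

[23, 29) ∪ [57, 66)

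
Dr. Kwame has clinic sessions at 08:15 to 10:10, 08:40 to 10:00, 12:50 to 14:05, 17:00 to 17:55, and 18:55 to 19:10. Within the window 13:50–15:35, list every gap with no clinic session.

The merged coverage is 08:15–10:10, 12:50–14:05, 17:00–17:55, 18:55–19:10.
Gaps within 13:50–15:35: 14:05–15:35.

14:05–15:35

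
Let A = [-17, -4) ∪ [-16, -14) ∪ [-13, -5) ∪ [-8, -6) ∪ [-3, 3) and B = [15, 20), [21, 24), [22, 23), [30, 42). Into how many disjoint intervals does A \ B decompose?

A, merged: [-17, -4), [-3, 3).
B, merged: [15, 20), [21, 24), [30, 42).
A \ B = [-17, -4), [-3, 3).
That is 2 disjoint pieces.

2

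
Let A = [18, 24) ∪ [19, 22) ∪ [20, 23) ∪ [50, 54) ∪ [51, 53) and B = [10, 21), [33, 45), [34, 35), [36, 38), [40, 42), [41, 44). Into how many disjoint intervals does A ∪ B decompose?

A, merged: [18, 24), [50, 54).
B, merged: [10, 21), [33, 45).
A ∪ B = [10, 24), [33, 45), [50, 54).
That is 3 disjoint pieces.

3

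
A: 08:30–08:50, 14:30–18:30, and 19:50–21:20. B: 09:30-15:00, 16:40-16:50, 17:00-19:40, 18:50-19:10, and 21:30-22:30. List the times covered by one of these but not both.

Second set merges to 09:30–15:00, 16:40–16:50, 17:00–19:40, 21:30–22:30.
A \ B = 08:30–08:50, 15:00–16:40, 16:50–17:00, 19:50–21:20.
B \ A = 09:30–14:30, 18:30–19:40, 21:30–22:30.
Union of the two gives the symmetric difference.

08:30–08:50, 09:30–14:30, 15:00–16:40, 16:50–17:00, 18:30–19:40, 19:50–21:20, 21:30–22:30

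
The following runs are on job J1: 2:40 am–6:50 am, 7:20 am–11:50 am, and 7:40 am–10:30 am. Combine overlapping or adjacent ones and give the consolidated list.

7:20 am–11:50 am is disjoint → start new block.
7:40 am–10:30 am overlaps/touches 7:20 am–11:50 am → extend to 7:20 am–11:50 am.

2:40 am–6:50 am, 7:20 am–11:50 am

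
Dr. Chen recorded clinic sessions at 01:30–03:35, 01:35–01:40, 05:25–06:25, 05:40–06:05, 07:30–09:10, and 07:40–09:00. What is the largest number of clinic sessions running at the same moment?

2

At 01:35, 2 of the intervals are simultaneously active.
No point has more.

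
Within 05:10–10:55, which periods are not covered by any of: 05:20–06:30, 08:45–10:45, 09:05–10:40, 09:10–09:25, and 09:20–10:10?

After merging, the occupied span is 05:20–06:30, 08:45–10:45.
Uncovered inside 05:10–10:55: 05:10–05:20, 06:30–08:45, 10:45–10:55.

05:10–05:20, 06:30–08:45, 10:45–10:55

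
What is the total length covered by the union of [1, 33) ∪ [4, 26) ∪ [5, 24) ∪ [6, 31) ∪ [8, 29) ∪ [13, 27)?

Merged: [1, 33).
Length: 32.

32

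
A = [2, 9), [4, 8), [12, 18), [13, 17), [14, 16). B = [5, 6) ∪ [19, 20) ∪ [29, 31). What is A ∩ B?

First set merges to [2, 9), [12, 18).
[2, 9) overlaps B on [5, 6).
[12, 18) falls entirely outside B.

[5, 6)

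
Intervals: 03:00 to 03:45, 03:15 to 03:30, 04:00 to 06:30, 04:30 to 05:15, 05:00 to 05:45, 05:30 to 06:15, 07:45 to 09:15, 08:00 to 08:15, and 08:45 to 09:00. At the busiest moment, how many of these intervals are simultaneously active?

3

At 05:00, 3 of the intervals are simultaneously active.
No point has more.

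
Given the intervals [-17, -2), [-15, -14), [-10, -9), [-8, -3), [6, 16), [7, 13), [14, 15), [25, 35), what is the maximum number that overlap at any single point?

Walk the sorted start/end points keeping a running depth.
The depth first hits 2 at -15.

2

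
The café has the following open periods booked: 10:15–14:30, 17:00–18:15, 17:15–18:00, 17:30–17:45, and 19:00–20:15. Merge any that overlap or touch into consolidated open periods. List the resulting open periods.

17:00-18:15 is disjoint → start new block.
17:15-18:00 overlaps/touches 17:00-18:15 → extend to 17:00-18:15.
17:30-17:45 overlaps/touches 17:00-18:15 → extend to 17:00-18:15.
19:00-20:15 is disjoint → start new block.

10:15-14:30, 17:00-18:15, 19:00-20:15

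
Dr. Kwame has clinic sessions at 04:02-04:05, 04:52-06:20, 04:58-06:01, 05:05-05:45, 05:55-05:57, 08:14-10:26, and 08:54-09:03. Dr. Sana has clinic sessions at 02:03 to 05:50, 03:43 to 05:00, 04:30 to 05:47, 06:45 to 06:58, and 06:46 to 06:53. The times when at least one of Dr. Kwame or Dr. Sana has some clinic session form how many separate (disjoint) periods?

A, merged: 04:02-04:05, 04:52-06:20, 08:14-10:26.
B, merged: 02:03-05:50, 06:45-06:58.
A ∪ B = 02:03-06:20, 06:45-06:58, 08:14-10:26.
That is 3 disjoint pieces.

3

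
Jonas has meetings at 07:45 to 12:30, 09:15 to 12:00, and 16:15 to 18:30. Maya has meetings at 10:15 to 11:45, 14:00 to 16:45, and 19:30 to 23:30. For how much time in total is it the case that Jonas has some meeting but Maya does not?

Merge the first list: 07:45-12:30, 16:15-18:30.
A \ B = 07:45-10:15, 11:45-12:30, 16:45-18:30.
Total: 2 h 30 min + 45 min + 1 h 45 min = 5 h.

5 h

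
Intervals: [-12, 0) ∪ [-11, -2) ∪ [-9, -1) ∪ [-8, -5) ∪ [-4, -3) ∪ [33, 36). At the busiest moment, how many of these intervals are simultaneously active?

4

Walk the sorted start/end points keeping a running depth.
The depth first hits 4 at -8.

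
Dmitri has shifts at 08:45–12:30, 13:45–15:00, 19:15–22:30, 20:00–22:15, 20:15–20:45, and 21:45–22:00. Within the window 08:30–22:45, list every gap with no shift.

08:30–08:45, 12:30–13:45, 15:00–19:15, 22:30–22:45

After merging, the occupied span is 08:45–12:30, 13:45–15:00, 19:15–22:30.
Uncovered inside 08:30–22:45: 08:30–08:45, 12:30–13:45, 15:00–19:15, 22:30–22:45.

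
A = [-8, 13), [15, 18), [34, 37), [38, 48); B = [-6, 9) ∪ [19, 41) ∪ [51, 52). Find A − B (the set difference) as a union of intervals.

[-8, 13) \ B = [-8, -6), [9, 13).
[15, 18): nothing removed.
[34, 37): entirely removed.
[38, 48) \ B = [41, 48).

[-8, -6) ∪ [9, 13) ∪ [15, 18) ∪ [41, 48)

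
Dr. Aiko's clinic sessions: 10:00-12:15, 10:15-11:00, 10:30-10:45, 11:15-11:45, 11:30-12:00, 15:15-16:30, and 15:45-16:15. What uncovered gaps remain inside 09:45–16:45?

The merged coverage is 10:00–12:15, 15:15–16:30.
Complement within 09:45–16:45: 09:45–10:00, 12:15–15:15, 16:30–16:45.

09:45–10:00, 12:15–15:15, 16:30–16:45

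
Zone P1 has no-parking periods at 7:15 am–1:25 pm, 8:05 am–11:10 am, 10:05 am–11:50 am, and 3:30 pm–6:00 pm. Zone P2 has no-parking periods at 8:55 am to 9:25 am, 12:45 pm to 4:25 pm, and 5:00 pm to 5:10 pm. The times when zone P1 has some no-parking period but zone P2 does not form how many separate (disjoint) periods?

First set merges to 7:15 am–1:25 pm, 3:30 pm–6:00 pm.
A \ B = 7:15 am–8:55 am, 9:25 am–12:45 pm, 4:25 pm–5:00 pm, 5:10 pm–6:00 pm.
That is 4 disjoint pieces.

4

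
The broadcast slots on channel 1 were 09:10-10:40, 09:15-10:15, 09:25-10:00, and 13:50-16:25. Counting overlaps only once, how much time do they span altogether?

Merged: 09:10–10:40, 13:50–16:25.
Lengths: 1 h 30 min + 2 h 35 min = 4 h 5 min.

4 h 5 min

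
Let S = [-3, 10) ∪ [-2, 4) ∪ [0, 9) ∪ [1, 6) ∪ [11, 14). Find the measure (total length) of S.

Merged: [-3, 10), [11, 14).
Lengths: 13 + 3 = 16.

16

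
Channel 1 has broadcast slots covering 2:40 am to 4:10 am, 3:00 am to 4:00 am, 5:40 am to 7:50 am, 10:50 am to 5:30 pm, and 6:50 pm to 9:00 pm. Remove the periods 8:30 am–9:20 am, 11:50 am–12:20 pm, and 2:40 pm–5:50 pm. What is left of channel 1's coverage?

2:40 am–4:10 am, 5:40 am–7:50 am, 10:50 am–11:50 am, 12:20 pm–2:40 pm, 6:50 pm–9:00 pm

A, merged: 2:40 am–4:10 am, 5:40 am–7:50 am, 10:50 am–5:30 pm, 6:50 pm–9:00 pm.
2:40 am–4:10 am is untouched.
5:40 am–7:50 am is untouched.
10:50 am–5:30 pm with B removed leaves 10:50 am–11:50 am, 12:20 pm–2:40 pm.
6:50 pm–9:00 pm is untouched.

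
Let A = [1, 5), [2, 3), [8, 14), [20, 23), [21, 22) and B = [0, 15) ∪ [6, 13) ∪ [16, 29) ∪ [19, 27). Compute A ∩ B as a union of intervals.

[1, 5) ∪ [8, 14) ∪ [20, 23)

A, merged: [1, 5), [8, 14), [20, 23).
B, merged: [0, 15), [16, 29).
[1, 5) overlaps B on [1, 5).
[8, 14) overlaps B on [8, 14).
[20, 23) overlaps B on [20, 23).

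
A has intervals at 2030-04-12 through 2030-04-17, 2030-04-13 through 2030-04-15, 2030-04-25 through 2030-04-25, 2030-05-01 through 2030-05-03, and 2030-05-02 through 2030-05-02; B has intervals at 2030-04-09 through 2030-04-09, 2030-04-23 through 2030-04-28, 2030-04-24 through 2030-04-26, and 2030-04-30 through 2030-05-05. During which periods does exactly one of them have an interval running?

First set merges to 2030-04-12 through 2030-04-17, 2030-04-25 through 2030-04-25, 2030-05-01 through 2030-05-03.
Second set merges to 2030-04-09 through 2030-04-09, 2030-04-23 through 2030-04-28, 2030-04-30 through 2030-05-05.
A \ B = 2030-04-12 through 2030-04-17.
B \ A = 2030-04-09 through 2030-04-09, 2030-04-23 through 2030-04-24, 2030-04-26 through 2030-04-28, 2030-04-30 through 2030-04-30, 2030-05-04 through 2030-05-05.
Union of the two gives the symmetric difference.

2030-04-09 through 2030-04-09, 2030-04-12 through 2030-04-17, 2030-04-23 through 2030-04-24, 2030-04-26 through 2030-04-28, 2030-04-30 through 2030-04-30, 2030-05-04 through 2030-05-05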